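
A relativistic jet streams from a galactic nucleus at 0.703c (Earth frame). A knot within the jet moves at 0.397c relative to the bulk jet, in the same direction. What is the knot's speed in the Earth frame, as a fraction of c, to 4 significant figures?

Relativistic velocity addition: u = (u' + v)/(1 + u'v/c²)
= (0.397 + 0.703)/(1 + 0.397×0.703) = 1.100/1.27909 = 0.8600

u ≈ 0.8600c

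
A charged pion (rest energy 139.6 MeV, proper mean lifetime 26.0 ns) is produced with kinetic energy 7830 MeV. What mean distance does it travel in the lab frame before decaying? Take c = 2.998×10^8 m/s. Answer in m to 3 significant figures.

γ = 1 + K/(m₀c²) = 1 + 7830/139.6 = 57.089
β = √(1 − 1/γ²) = 0.99985
Dilated lifetime: γτ₀ = 57.089 × 26.0 ns = 1484.3 ns
d = βc·γτ₀ = 0.99985 × (2.998×10^8 m/s) × 1.4843×10^-6 s = 445 m

d ≈ 445 m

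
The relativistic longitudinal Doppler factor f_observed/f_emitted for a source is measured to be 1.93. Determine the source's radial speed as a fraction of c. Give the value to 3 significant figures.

f_obs/f_src = √((1+β)/(1−β)) = 1.93  ⇒  (1+β)/(1−β) = 3.7249
β = |1 − D²|/(1 + D²) = |1 − 3.7249|/(1 + 3.7249) = 0.577

β ≈ 0.577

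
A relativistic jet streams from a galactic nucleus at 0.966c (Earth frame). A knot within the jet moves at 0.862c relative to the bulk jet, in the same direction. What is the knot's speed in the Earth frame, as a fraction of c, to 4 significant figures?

u ≈ 0.9974c

Relativistic velocity addition: u = (u' + v)/(1 + u'v/c²)
= (0.862 + 0.966)/(1 + 0.862×0.966) = 1.828/1.83269 = 0.9974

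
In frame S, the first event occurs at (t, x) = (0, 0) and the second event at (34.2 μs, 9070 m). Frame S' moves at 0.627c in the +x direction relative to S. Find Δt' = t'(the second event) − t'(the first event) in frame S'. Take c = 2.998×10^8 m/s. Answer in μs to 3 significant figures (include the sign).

γ = 1/√(1 − 0.627²) = 1.2837
Δt' = γ(Δt − vΔx/c²) = 1.2837 × (34.2 μs − 0.627×9070 m / (2.998×10^8 m/s))
= 1.2837 × (15.231 μs) = 19.6 μs

Δt' ≈ 19.6 μs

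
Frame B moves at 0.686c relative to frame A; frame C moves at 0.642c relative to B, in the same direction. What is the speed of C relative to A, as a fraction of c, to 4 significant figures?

Compose boost 2: (0.642 + 0.686)/(1 + 0.642×0.686) = 1.328/1.44041 = 0.9220

u ≈ 0.9220c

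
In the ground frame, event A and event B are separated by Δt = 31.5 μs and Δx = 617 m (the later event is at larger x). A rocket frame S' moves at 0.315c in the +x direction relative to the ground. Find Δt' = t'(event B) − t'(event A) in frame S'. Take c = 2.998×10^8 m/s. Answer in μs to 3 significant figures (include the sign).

γ = 1/√(1 − 0.315²) = 1.0536
Δt' = γ(Δt − vΔx/c²) = 1.0536 × (31.5 μs − 0.315×617 m / (2.998×10^8 m/s))
= 1.0536 × (30.852 μs) = 32.5 μs

Δt' ≈ 32.5 μs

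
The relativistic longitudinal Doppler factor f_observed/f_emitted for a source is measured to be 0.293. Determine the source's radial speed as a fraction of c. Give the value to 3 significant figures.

β ≈ 0.842

f_obs/f_src = √((1−β)/(1+β)) = 0.293  ⇒  (1−β)/(1+β) = 0.085849
β = |1 − D²|/(1 + D²) = |1 − 0.085849|/(1 + 0.085849) = 0.842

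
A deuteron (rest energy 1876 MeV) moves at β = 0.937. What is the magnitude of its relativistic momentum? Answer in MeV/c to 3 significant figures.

p ≈ 5030 MeV/c

γ = 1/√(1 − 0.937²) = 2.8626
p = γβm₀c = 2.8626 × 0.937 × 1876 MeV/c = 5030 MeV/c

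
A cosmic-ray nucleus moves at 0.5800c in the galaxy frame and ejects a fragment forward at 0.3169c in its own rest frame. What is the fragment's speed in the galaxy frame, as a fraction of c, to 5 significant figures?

u ≈ 0.75764c

Compose boost 2: (0.3169 + 0.5800)/(1 + 0.3169×0.5800) = 0.89690/1.183802 = 0.75764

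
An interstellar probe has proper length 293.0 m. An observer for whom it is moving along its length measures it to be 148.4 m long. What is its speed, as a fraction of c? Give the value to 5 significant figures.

γ = L₀/L = 293.0/148.4 = 1.974394
β = √(1 − 1/γ²) = 0.86225

β ≈ 0.86225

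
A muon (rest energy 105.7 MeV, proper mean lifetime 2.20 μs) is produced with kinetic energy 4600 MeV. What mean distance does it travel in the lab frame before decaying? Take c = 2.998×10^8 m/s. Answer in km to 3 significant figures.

γ = 1 + K/(m₀c²) = 1 + 4600/105.7 = 44.519
β = √(1 − 1/γ²) = 0.99975
Dilated lifetime: γτ₀ = 44.519 × 2.20 μs = 97.943 μs
d = βc·γτ₀ = 0.99975 × (2.998×10^8 m/s) × 9.7943×10^-5 s = 29.4 km

d ≈ 29.4 km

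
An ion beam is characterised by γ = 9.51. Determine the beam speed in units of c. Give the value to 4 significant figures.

β ≈ 0.9945

β = √(1 − 1/γ²) = √(1 − 1/9.51²) = √(0.988943) = 0.9945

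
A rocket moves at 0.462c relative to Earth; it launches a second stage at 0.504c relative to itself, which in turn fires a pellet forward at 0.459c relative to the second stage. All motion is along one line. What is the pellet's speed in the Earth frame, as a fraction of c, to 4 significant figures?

u ≈ 0.9139c

Compose boost 2: (0.504 + 0.462)/(1 + 0.504×0.462) = 0.9660/1.23285 = 0.783552
Compose boost 3: (0.459 + 0.783552)/(1 + 0.459×0.783552) = 1.24255/1.35965 = 0.9139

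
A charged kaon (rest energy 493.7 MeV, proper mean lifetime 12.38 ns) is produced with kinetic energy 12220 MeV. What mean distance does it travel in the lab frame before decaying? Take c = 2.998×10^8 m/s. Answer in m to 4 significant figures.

γ = 1 + K/(m₀c²) = 1 + 12220/493.7 = 25.7519
β = √(1 − 1/γ²) = 0.999246
Dilated lifetime: γτ₀ = 25.7519 × 12.38 ns = 318.808 ns
d = βc·γτ₀ = 0.999246 × (2.998×10^8 m/s) × 3.18808×10^-7 s = 95.51 m

d ≈ 95.51 m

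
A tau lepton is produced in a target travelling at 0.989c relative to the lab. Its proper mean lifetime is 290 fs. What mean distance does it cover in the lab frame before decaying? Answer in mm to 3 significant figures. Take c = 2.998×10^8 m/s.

d ≈ 0.581 mm

γ = 1/√(1 − 0.989²) = 6.7606
Dilated lifetime: Δt = γτ₀ = 6.7606 × 290 fs = 1960.6 fs
d = vΔt = 0.989c × 1960.6 fs = 2.9650×10^8 m/s × 1.9606×10^-12 s = 0.581 mm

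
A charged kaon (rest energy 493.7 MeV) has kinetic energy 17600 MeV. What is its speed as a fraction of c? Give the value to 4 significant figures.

β ≈ 0.9996

γ = 1 + K/(m₀c²) = 1 + 17600/493.7 = 36.6492
β = √(1 − 1/γ²) = 0.9996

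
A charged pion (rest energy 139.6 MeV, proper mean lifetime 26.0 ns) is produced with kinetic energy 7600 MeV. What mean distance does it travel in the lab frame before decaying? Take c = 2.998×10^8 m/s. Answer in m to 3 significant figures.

d ≈ 432 m

γ = 1 + K/(m₀c²) = 1 + 7600/139.6 = 55.441
β = √(1 − 1/γ²) = 0.99984
Dilated lifetime: γτ₀ = 55.441 × 26.0 ns = 1441.5 ns
d = βc·γτ₀ = 0.99984 × (2.998×10^8 m/s) × 1.4415×10^-6 s = 432 m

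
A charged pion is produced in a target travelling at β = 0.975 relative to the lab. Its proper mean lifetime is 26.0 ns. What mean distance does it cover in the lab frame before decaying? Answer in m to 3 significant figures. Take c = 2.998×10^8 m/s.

d ≈ 34.2 m

γ = 1/√(1 − 0.975²) = 4.5004
Dilated lifetime: Δt = γτ₀ = 4.5004 × 26.0 ns = 117.01 ns
d = vΔt = 0.975c × 117.01 ns = 2.9230×10^8 m/s × 1.1701×10^-7 s = 34.2 m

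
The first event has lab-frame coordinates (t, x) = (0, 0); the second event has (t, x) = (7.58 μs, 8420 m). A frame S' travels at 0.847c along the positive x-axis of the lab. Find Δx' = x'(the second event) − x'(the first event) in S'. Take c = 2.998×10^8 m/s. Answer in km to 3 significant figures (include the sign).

Δx' ≈ 12.2 km

γ = 1/√(1 − 0.847²) = 1.8811
Δx' = γ(Δx − vΔt) = 1.8811 × (8420 m − 0.847×(2.998×10^8 m/s)×7.58×10^-6 s)
= 1.8811 × (6495.2 m) = 12.2 km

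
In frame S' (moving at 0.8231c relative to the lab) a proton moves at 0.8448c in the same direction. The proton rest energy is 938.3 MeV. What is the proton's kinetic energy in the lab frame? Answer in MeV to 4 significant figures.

K ≈ 4297 MeV

u_lab = (0.8448 + 0.8231)/(1 + 0.8448×0.8231) = 0.9838058
γ = 1/√(1 − 0.9838058²) = 5.57919
K = (γ − 1)m₀c² = (5.57919 − 1) × 938.3 = 4.57919 × 938.3 = 4297 MeV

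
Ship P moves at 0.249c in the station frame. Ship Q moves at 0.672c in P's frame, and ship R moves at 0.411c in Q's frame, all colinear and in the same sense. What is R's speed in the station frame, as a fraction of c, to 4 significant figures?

u ≈ 0.9061c

Compose boost 2: (0.672 + 0.249)/(1 + 0.672×0.249) = 0.9210/1.16733 = 0.788981
Compose boost 3: (0.411 + 0.788981)/(1 + 0.411×0.788981) = 1.19998/1.32427 = 0.9061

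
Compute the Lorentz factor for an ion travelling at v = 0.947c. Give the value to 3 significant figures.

γ = 1/√(1 − β²) = 1/√(1 − 0.947²) = 1/√(0.10319) = 3.11

γ ≈ 3.11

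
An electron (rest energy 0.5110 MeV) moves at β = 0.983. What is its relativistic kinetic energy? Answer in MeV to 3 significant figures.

γ = 1/√(1 − 0.983²) = 5.4465
K = (γ − 1)m₀c² = (5.4465 − 1) × 0.5110 MeV = 4.4465 × 0.5110 MeV = 2.27 MeV

K ≈ 2.27 MeV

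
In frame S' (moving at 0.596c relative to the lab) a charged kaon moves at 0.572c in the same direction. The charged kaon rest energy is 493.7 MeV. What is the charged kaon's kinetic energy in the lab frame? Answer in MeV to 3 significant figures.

u_lab = (0.572 + 0.596)/(1 + 0.572×0.596) = 0.871049
γ = 1/√(1 − 0.871049²) = 2.0358
K = (γ − 1)m₀c² = (2.0358 − 1) × 493.7 = 1.0358 × 493.7 = 511 MeV

K ≈ 511 MeV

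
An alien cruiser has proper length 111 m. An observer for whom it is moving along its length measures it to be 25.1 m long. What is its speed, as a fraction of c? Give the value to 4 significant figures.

γ = L₀/L = 111/25.1 = 4.42231
β = √(1 − 1/γ²) = 0.9741

β ≈ 0.9741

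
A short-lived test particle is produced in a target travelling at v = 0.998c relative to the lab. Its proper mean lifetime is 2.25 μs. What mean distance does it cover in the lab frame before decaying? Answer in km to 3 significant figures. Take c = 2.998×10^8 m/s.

d ≈ 10.6 km

γ = 1/√(1 − 0.998²) = 15.819
Dilated lifetime: Δt = γτ₀ = 15.819 × 2.25 μs = 35.593 μs
d = vΔt = 0.998c × 35.593 μs = 2.9920×10^8 m/s × 3.5593×10^-5 s = 10.6 km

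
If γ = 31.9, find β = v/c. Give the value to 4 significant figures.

β = √(1 − 1/γ²) = √(1 − 1/31.9²) = √(0.999017) = 0.9995

β ≈ 0.9995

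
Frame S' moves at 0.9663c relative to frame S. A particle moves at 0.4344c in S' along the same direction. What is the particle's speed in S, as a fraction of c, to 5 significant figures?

Relativistic velocity addition: u = (u' + v)/(1 + u'v/c²)
= (0.4344 + 0.9663)/(1 + 0.4344×0.9663) = 1.4007/1.419761 = 0.98657

u ≈ 0.98657c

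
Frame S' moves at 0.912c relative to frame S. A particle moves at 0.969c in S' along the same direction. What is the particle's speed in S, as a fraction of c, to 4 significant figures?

Relativistic velocity addition: u = (u' + v)/(1 + u'v/c²)
= (0.969 + 0.912)/(1 + 0.969×0.912) = 1.881/1.88373 = 0.9986

u ≈ 0.9986c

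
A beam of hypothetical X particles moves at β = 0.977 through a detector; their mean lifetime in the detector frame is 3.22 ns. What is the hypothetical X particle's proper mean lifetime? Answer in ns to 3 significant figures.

γ = 1/√(1 − 0.977²) = 4.6896
Proper time: τ₀ = Δt/γ = 3.22/4.6896 = 0.687 ns

τ₀ ≈ 0.687 ns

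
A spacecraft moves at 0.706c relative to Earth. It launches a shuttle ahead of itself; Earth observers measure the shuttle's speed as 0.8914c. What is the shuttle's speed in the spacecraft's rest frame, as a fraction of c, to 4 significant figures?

u' ≈ 0.5002c

Inverse velocity addition: u' = (u − v)/(1 − uv/c²)
= (0.8914 − 0.706)/(1 − 0.8914×0.706) = 0.1854/0.370672 = 0.5002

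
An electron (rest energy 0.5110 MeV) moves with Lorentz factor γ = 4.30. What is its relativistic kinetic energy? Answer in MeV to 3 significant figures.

γ = 4.30 (given)
K = (γ − 1)m₀c² = (4.30 − 1) × 0.5110 MeV = 3.3000 × 0.5110 MeV = 1.69 MeV

K ≈ 1.69 MeV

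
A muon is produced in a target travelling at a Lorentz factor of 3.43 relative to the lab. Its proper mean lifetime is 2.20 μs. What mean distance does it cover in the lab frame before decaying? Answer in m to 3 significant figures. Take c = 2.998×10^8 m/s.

d ≈ 2160 m

β = √(1 − 1/γ²) = √(1 − 1/3.43²) = 0.95656
Dilated lifetime: Δt = γτ₀ = 3.43 × 2.20 μs = 7.5460 μs
d = vΔt = 0.95656c × 7.5460 μs = 2.8678×10^8 m/s × 7.5460×10^-6 s = 2160 m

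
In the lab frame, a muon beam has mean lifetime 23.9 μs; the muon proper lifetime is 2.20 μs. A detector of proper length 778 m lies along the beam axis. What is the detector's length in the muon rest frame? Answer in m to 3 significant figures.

L ≈ 71.6 m

Time dilation ⇒ γ = Δt/τ₀ = 23.9/2.20 = 10.864
Length contraction: L = L₀/γ = 778/10.864 = 71.6 m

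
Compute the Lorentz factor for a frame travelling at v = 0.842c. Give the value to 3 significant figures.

γ = 1/√(1 − β²) = 1/√(1 − 0.842²) = 1/√(0.29104) = 1.85

γ ≈ 1.85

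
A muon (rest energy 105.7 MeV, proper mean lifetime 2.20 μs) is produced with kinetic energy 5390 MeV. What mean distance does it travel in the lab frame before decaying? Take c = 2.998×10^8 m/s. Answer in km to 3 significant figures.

γ = 1 + K/(m₀c²) = 1 + 5390/105.7 = 51.993
β = √(1 − 1/γ²) = 0.99982
Dilated lifetime: γτ₀ = 51.993 × 2.20 μs = 114.39 μs
d = βc·γτ₀ = 0.99982 × (2.998×10^8 m/s) × 0.00011439 s = 34.3 km

d ≈ 34.3 km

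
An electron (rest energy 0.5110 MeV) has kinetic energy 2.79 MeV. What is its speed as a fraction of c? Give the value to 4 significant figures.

β ≈ 0.9879

γ = 1 + K/(m₀c²) = 1 + 2.79/0.5110 = 6.45988
β = √(1 − 1/γ²) = 0.9879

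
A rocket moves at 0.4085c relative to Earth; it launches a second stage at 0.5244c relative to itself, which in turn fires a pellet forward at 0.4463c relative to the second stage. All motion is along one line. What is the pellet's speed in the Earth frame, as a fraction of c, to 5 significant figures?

Compose boost 2: (0.5244 + 0.4085)/(1 + 0.5244×0.4085) = 0.93290/1.214217 = 0.7683138
Compose boost 3: (0.4463 + 0.7683138)/(1 + 0.4463×0.7683138) = 1.214614/1.342898 = 0.90447

u ≈ 0.90447c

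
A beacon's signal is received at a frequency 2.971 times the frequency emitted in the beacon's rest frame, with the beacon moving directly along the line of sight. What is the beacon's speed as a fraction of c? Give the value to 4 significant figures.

f_obs/f_src = √((1+β)/(1−β)) = 2.971  ⇒  (1+β)/(1−β) = 8.82684
β = |1 − D²|/(1 + D²) = |1 − 8.82684|/(1 + 8.82684) = 0.7965

β ≈ 0.7965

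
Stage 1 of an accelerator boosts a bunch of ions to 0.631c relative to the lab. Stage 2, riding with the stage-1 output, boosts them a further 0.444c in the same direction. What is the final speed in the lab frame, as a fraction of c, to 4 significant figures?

Compose boost 2: (0.444 + 0.631)/(1 + 0.444×0.631) = 1.075/1.28016 = 0.8397

u ≈ 0.8397c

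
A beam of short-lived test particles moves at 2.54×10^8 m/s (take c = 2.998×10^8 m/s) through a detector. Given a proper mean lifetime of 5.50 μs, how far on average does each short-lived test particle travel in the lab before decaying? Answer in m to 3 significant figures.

d ≈ 2630 m

β = v/c = 2.54×10^8 / 2.998×10^8 = 0.84723
γ = 1/√(1 − 0.84723²) = 1.8824
Dilated lifetime: Δt = γτ₀ = 1.8824 × 5.50 μs = 10.353 μs
d = vΔt = 0.84723c × 10.353 μs = 2.5400×10^8 m/s × 1.0353×10^-5 s = 2630 m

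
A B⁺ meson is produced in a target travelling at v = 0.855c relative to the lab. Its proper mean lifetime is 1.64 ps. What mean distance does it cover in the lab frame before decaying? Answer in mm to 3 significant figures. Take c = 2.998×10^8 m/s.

γ = 1/√(1 − 0.855²) = 1.9282
Dilated lifetime: Δt = γτ₀ = 1.9282 × 1.64 ps = 3.1622 ps
d = vΔt = 0.855c × 3.1622 ps = 2.5633×10^8 m/s × 3.1622×10^-12 s = 0.811 mm

d ≈ 0.811 mm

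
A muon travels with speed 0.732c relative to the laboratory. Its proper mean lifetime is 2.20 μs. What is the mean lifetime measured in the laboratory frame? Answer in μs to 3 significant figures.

Δt ≈ 3.23 μs

γ = 1/√(1 − 0.732²) = 1.4678
Time dilation: Δt = γτ₀ = 1.4678 × 2.20 μs = 3.23 μs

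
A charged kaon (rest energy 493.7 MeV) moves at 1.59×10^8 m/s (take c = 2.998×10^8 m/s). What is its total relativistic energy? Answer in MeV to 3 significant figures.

E ≈ 582 MeV

β = v/c = 1.59×10^8 / 2.998×10^8 = 0.53035
γ = 1/√(1 − 0.53035²) = 1.1796
E = γm₀c² = 1.1796 × 493.7 MeV = 582 MeV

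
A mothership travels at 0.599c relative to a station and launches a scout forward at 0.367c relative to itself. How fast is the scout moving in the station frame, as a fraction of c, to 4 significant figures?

u ≈ 0.7919c

Compose boost 2: (0.367 + 0.599)/(1 + 0.367×0.599) = 0.9660/1.21983 = 0.7919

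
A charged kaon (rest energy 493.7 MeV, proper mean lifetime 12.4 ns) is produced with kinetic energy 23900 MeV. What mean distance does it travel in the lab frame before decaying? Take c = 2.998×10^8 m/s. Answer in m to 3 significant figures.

γ = 1 + K/(m₀c²) = 1 + 23900/493.7 = 49.410
β = √(1 − 1/γ²) = 0.99980
Dilated lifetime: γτ₀ = 49.410 × 12.4 ns = 612.68 ns
d = βc·γτ₀ = 0.99980 × (2.998×10^8 m/s) × 6.1268×10^-7 s = 184 m

d ≈ 184 m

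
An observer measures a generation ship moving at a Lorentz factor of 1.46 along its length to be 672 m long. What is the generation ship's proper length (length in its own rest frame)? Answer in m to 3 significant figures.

γ = 1.46 (given)
L₀ = γL = 1.46 × 672 = 981 m

L₀ ≈ 981 m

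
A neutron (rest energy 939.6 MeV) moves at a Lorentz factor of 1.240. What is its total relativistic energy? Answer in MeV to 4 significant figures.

γ = 1.240 (given)
E = γm₀c² = 1.240 × 939.6 MeV = 1165 MeV

E ≈ 1165 MeV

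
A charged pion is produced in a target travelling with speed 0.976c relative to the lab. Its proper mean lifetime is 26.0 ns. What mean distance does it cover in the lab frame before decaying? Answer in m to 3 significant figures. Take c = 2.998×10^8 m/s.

d ≈ 34.9 m

γ = 1/√(1 − 0.976²) = 4.5920
Dilated lifetime: Δt = γτ₀ = 4.5920 × 26.0 ns = 119.39 ns
d = vΔt = 0.976c × 119.39 ns = 2.9260×10^8 m/s × 1.1939×10^-7 s = 34.9 m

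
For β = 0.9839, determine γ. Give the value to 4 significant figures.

γ ≈ 5.595

γ = 1/√(1 − β²) = 1/√(1 − 0.9839²) = 1/√(0.0319408) = 5.595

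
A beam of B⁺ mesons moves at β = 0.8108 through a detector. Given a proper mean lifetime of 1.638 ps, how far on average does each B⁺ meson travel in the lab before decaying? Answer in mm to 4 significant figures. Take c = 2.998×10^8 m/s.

γ = 1/√(1 − 0.8108²) = 1.70846
Dilated lifetime: Δt = γτ₀ = 1.70846 × 1.638 ps = 2.79845 ps
d = vΔt = 0.8108c × 2.79845 ps = 2.43078×10^8 m/s × 2.79845×10^-12 s = 0.6802 mm

d ≈ 0.6802 mm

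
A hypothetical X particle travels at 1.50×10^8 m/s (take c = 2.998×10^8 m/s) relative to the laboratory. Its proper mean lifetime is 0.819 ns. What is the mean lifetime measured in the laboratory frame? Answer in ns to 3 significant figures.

Δt ≈ 0.946 ns

β = v/c = 1.50×10^8 / 2.998×10^8 = 0.50033
γ = 1/√(1 − 0.50033²) = 1.1550
Time dilation: Δt = γτ₀ = 1.1550 × 0.819 ns = 0.946 ns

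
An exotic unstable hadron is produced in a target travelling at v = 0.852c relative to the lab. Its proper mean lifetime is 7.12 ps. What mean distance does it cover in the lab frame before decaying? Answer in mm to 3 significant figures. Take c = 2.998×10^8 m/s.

d ≈ 3.47 mm

γ = 1/√(1 − 0.852²) = 1.9101
Dilated lifetime: Δt = γτ₀ = 1.9101 × 7.12 ps = 13.600 ps
d = vΔt = 0.852c × 13.600 ps = 2.5543×10^8 m/s × 1.3600×10^-11 s = 3.47 mm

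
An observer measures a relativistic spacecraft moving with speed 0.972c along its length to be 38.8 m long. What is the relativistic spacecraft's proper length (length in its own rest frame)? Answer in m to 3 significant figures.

γ = 1/√(1 − 0.972²) = 4.2557
L₀ = γL = 4.2557 × 38.8 = 165 m

L₀ ≈ 165 m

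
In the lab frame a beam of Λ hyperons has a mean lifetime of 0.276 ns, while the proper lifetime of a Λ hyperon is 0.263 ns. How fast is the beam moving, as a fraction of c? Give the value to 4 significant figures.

γ = Δt/τ₀ = 0.276/0.263 = 1.04943
β = √(1 − 1/γ²) = √(1 − 1/1.04943²) = 0.3033

β ≈ 0.3033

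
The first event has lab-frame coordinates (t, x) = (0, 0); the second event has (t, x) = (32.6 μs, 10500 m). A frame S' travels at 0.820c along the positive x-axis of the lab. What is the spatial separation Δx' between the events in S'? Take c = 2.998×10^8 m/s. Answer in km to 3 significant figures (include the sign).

γ = 1/√(1 − 0.820²) = 1.7471
Δx' = γ(Δx − vΔt) = 1.7471 × (10500 m − 0.820×(2.998×10^8 m/s)×32.6×10^-6 s)
= 1.7471 × (2485.7 m) = 4.34 km

Δx' ≈ 4.34 km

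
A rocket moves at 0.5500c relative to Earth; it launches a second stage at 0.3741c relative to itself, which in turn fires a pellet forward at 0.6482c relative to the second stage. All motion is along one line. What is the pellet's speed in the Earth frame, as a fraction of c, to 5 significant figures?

Compose boost 2: (0.3741 + 0.5500)/(1 + 0.3741×0.5500) = 0.92410/1.205755 = 0.7664078
Compose boost 3: (0.6482 + 0.7664078)/(1 + 0.6482×0.7664078) = 1.414608/1.496786 = 0.94510

u ≈ 0.94510c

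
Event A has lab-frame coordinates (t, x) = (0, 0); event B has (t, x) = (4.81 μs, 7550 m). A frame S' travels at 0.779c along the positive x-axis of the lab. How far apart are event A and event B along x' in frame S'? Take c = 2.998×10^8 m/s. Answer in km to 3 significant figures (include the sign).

γ = 1/√(1 − 0.779²) = 1.5948
Δx' = γ(Δx − vΔt) = 1.5948 × (7550 m − 0.779×(2.998×10^8 m/s)×4.81×10^-6 s)
= 1.5948 × (6426.7 m) = 10.2 km

Δx' ≈ 10.2 km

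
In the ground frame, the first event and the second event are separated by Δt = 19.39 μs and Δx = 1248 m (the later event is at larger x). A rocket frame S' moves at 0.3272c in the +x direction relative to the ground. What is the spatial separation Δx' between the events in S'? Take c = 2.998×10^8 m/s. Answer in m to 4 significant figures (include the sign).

Δx' ≈ -692.2 m

γ = 1/√(1 − 0.3272²) = 1.05825
Δx' = γ(Δx − vΔt) = 1.05825 × (1248 m − 0.3272×(2.998×10^8 m/s)×19.39×10^-6 s)
= 1.05825 × (-654.054 m) = -692.2 m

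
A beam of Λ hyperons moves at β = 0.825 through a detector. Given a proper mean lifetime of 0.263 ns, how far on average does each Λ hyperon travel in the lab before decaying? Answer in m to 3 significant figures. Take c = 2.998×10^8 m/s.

d ≈ 0.115 m

γ = 1/√(1 − 0.825²) = 1.7695
Dilated lifetime: Δt = γτ₀ = 1.7695 × 0.263 ns = 0.46538 ns
d = vΔt = 0.825c × 0.46538 ns = 2.4734×10^8 m/s × 4.6538×10^-10 s = 0.115 m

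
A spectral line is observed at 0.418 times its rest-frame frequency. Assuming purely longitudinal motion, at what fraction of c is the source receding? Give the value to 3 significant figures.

f_obs/f_src = √((1−β)/(1+β)) = 0.418  ⇒  (1−β)/(1+β) = 0.17472
β = |1 − D²|/(1 + D²) = |1 − 0.17472|/(1 + 0.17472) = 0.703

β ≈ 0.703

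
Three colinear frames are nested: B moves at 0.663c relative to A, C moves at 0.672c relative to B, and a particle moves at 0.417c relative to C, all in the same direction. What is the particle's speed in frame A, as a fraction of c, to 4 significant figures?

Compose boost 2: (0.672 + 0.663)/(1 + 0.672×0.663) = 1.335/1.44554 = 0.923533
Compose boost 3: (0.417 + 0.923533)/(1 + 0.417×0.923533) = 1.34053/1.38511 = 0.9678

u ≈ 0.9678c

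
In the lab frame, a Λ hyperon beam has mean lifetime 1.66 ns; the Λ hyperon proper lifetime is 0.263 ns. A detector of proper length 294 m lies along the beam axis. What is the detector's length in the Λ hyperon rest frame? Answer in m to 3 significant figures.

Time dilation ⇒ γ = Δt/τ₀ = 1.66/0.263 = 6.3118
Length contraction: L = L₀/γ = 294/6.3118 = 46.6 m

L ≈ 46.6 m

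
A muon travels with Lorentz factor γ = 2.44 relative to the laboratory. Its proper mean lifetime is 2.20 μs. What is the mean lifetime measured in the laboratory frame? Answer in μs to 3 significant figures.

γ = 2.44 (given)
Time dilation: Δt = γτ₀ = 2.44 × 2.20 μs = 5.37 μs

Δt ≈ 5.37 μs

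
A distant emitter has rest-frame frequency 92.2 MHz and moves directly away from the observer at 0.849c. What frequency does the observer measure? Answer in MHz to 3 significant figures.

f_obs ≈ 26.3 MHz

Relativistic Doppler: f_obs = f_src √((1−β)/(1+β))
= 92.2 × √(0.15100/1.8490) = 92.2 × 0.28577 = 26.3 MHz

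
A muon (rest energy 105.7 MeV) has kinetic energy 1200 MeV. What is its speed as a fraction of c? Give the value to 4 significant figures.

β ≈ 0.9967

γ = 1 + K/(m₀c²) = 1 + 1200/105.7 = 12.3529
β = √(1 − 1/γ²) = 0.9967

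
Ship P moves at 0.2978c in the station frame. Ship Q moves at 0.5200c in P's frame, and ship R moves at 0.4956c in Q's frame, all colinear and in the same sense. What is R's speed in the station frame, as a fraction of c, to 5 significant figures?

u ≈ 0.89103c

Compose boost 2: (0.5200 + 0.2978)/(1 + 0.5200×0.2978) = 0.81780/1.154856 = 0.7081402
Compose boost 3: (0.4956 + 0.7081402)/(1 + 0.4956×0.7081402) = 1.203740/1.350954 = 0.89103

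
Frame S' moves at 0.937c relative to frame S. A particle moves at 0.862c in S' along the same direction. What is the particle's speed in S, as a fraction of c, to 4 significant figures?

u ≈ 0.9952c

Relativistic velocity addition: u = (u' + v)/(1 + u'v/c²)
= (0.862 + 0.937)/(1 + 0.862×0.937) = 1.799/1.80769 = 0.9952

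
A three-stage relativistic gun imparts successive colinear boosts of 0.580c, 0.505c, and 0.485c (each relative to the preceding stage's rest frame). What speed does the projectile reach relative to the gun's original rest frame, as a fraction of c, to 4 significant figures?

u ≈ 0.9411c

Compose boost 2: (0.505 + 0.580)/(1 + 0.505×0.580) = 1.085/1.29290 = 0.839199
Compose boost 3: (0.485 + 0.839199)/(1 + 0.485×0.839199) = 1.32420/1.40701 = 0.9411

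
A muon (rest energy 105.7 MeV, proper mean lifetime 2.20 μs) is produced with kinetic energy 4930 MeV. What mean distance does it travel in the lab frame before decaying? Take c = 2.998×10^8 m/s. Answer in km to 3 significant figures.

d ≈ 31.4 km

γ = 1 + K/(m₀c²) = 1 + 4930/105.7 = 47.641
β = √(1 − 1/γ²) = 0.99978
Dilated lifetime: γτ₀ = 47.641 × 2.20 μs = 104.81 μs
d = βc·γτ₀ = 0.99978 × (2.998×10^8 m/s) × 0.00010481 s = 31.4 km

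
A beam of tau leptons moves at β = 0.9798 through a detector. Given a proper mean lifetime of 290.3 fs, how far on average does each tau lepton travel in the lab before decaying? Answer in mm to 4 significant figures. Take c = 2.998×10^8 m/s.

γ = 1/√(1 − 0.9798²) = 5.00050
Dilated lifetime: Δt = γτ₀ = 5.00050 × 290.3 fs = 1451.65 fs
d = vΔt = 0.9798c × 1451.65 fs = 2.93744×10^8 m/s × 1.45165×10^-12 s = 0.4264 mm

d ≈ 0.4264 mm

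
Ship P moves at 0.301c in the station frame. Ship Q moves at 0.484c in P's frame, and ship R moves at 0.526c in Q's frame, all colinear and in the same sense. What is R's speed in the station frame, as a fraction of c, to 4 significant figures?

u ≈ 0.8903c

Compose boost 2: (0.484 + 0.301)/(1 + 0.484×0.301) = 0.7850/1.14568 = 0.685180
Compose boost 3: (0.526 + 0.685180)/(1 + 0.526×0.685180) = 1.21118/1.36040 = 0.8903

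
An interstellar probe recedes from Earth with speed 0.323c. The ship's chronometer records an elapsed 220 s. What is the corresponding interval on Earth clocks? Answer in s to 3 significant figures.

Δt ≈ 232 s

γ = 1/√(1 − 0.323²) = 1.0566
Time dilation: Δt = γτ₀ = 1.0566 × 220 s = 232 s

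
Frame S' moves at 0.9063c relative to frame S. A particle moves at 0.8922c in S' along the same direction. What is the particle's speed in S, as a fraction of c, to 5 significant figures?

Relativistic velocity addition: u = (u' + v)/(1 + u'v/c²)
= (0.8922 + 0.9063)/(1 + 0.8922×0.9063) = 1.7985/1.808601 = 0.99442

u ≈ 0.99442c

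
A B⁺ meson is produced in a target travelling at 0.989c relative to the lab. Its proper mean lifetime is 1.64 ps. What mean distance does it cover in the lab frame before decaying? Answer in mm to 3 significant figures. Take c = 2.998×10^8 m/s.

d ≈ 3.29 mm

γ = 1/√(1 − 0.989²) = 6.7606
Dilated lifetime: Δt = γτ₀ = 6.7606 × 1.64 ps = 11.087 ps
d = vΔt = 0.989c × 11.087 ps = 2.9650×10^8 m/s × 1.1087×10^-11 s = 3.29 mm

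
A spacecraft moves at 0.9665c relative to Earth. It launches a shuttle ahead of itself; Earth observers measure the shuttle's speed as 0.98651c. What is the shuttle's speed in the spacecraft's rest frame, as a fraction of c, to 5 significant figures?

Inverse velocity addition: u' = (u − v)/(1 − uv/c²)
= (0.98651 − 0.9665)/(1 − 0.98651×0.9665) = 0.020010/0.04653809 = 0.42997

u' ≈ 0.42997c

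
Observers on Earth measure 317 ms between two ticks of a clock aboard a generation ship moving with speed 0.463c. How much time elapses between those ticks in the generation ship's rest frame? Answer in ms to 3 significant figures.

τ₀ ≈ 281 ms

γ = 1/√(1 − 0.463²) = 1.1282
Proper time: τ₀ = Δt/γ = 317/1.1282 = 281 ms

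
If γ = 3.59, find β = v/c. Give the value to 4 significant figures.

β ≈ 0.9604

β = √(1 − 1/γ²) = √(1 − 1/3.59²) = √(0.922409) = 0.9604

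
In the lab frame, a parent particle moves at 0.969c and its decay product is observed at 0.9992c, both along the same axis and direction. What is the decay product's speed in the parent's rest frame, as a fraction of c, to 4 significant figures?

u' ≈ 0.9504c

Inverse velocity addition: u' = (u − v)/(1 − uv/c²)
= (0.9992 − 0.969)/(1 − 0.9992×0.969) = 0.03020/0.0317752 = 0.9504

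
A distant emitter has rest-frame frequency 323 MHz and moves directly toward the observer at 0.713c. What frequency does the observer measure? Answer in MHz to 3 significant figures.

Relativistic Doppler: f_obs = f_src √((1+β)/(1−β))
= 323 × √(1.7130/0.28700) = 323 × 2.4431 = 789 MHz

f_obs ≈ 789 MHz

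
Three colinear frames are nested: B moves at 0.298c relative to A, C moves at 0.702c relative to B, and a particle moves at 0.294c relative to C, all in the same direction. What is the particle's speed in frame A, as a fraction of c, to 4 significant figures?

u ≈ 0.9017c

Compose boost 2: (0.702 + 0.298)/(1 + 0.702×0.298) = 1.000/1.20920 = 0.826996
Compose boost 3: (0.294 + 0.826996)/(1 + 0.294×0.826996) = 1.12100/1.24314 = 0.9017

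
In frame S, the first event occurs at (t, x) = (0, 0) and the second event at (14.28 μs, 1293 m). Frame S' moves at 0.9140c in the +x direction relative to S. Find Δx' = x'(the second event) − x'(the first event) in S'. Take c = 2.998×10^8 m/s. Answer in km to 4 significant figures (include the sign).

γ = 1/√(1 − 0.9140²) = 2.46479
Δx' = γ(Δx − vΔt) = 2.46479 × (1293 m − 0.9140×(2.998×10^8 m/s)×14.28×10^-6 s)
= 2.46479 × (-2619.97 m) = -6.458 km

Δx' ≈ -6.458 km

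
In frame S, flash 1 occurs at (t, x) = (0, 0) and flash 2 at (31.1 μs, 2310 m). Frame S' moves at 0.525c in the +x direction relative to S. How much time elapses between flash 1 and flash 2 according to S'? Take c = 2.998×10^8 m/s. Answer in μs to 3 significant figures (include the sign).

γ = 1/√(1 − 0.525²) = 1.1749
Δt' = γ(Δt − vΔx/c²) = 1.1749 × (31.1 μs − 0.525×2310 m / (2.998×10^8 m/s))
= 1.1749 × (27.055 μs) = 31.8 μs

Δt' ≈ 31.8 μs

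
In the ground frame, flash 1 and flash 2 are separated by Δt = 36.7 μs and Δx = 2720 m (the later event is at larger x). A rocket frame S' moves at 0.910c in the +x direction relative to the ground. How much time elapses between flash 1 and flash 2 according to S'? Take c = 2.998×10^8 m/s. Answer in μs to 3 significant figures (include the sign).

Δt' ≈ 68.6 μs

γ = 1/√(1 − 0.910²) = 2.4119
Δt' = γ(Δt − vΔx/c²) = 2.4119 × (36.7 μs − 0.910×2720 m / (2.998×10^8 m/s))
= 2.4119 × (28.444 μs) = 68.6 μs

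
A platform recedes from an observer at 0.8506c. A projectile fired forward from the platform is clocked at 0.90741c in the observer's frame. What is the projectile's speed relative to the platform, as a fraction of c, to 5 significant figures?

Inverse velocity addition: u' = (u − v)/(1 − uv/c²)
= (0.90741 − 0.8506)/(1 − 0.90741×0.8506) = 0.056810/0.2281571 = 0.24900

u' ≈ 0.24900c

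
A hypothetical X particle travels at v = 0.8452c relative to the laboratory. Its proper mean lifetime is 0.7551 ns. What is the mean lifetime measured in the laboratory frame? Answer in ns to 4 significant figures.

γ = 1/√(1 − 0.8452²) = 1.87108
Time dilation: Δt = γτ₀ = 1.87108 × 0.7551 ns = 1.413 ns

Δt ≈ 1.413 ns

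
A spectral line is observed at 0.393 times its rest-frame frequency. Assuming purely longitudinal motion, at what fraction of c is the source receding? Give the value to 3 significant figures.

β ≈ 0.732

f_obs/f_src = √((1−β)/(1+β)) = 0.393  ⇒  (1−β)/(1+β) = 0.15445
β = |1 − D²|/(1 + D²) = |1 − 0.15445|/(1 + 0.15445) = 0.732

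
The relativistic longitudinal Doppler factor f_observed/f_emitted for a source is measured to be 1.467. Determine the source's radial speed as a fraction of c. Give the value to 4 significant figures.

f_obs/f_src = √((1+β)/(1−β)) = 1.467  ⇒  (1+β)/(1−β) = 2.15209
β = |1 − D²|/(1 + D²) = |1 − 2.15209|/(1 + 2.15209) = 0.3655

β ≈ 0.3655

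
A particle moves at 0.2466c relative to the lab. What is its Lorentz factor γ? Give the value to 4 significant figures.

γ ≈ 1.032

γ = 1/√(1 − β²) = 1/√(1 − 0.2466²) = 1/√(0.939188) = 1.032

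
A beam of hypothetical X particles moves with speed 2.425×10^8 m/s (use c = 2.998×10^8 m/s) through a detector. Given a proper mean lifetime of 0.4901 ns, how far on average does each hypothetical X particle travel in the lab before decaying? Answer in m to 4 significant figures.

β = v/c = 2.425×10^8 / 2.998×10^8 = 0.808873
γ = 1/√(1 − 0.808873²) = 1.70073
Dilated lifetime: Δt = γτ₀ = 1.70073 × 0.4901 ns = 0.833526 ns
d = vΔt = 0.808873c × 0.833526 ns = 2.42500×10^8 m/s × 8.33526×10^-10 s = 0.2021 m

d ≈ 0.2021 m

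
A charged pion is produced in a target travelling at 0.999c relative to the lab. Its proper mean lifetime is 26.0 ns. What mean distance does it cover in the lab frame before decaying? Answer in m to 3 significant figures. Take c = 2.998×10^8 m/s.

d ≈ 174 m

γ = 1/√(1 − 0.999²) = 22.366
Dilated lifetime: Δt = γτ₀ = 22.366 × 26.0 ns = 581.52 ns
d = vΔt = 0.999c × 581.52 ns = 2.9950×10^8 m/s × 5.8152×10^-7 s = 174 m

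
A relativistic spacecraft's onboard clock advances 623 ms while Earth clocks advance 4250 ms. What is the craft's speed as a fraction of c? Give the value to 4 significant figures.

γ = Δt/τ₀ = 4250/623 = 6.82183
β = √(1 − 1/γ²) = √(1 − 1/6.82183²) = 0.9892

β ≈ 0.9892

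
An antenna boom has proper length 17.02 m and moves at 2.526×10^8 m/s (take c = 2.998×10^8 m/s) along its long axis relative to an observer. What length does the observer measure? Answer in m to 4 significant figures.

β = v/c = 2.526×10^8 / 2.998×10^8 = 0.842562
γ = 1/√(1 − 0.842562²) = 1.85667
Length contraction: L = L₀/γ = 17.02/1.85667 = 9.167 m

L ≈ 9.167 m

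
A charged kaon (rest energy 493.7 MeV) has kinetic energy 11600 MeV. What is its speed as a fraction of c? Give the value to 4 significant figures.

β ≈ 0.9992

γ = 1 + K/(m₀c²) = 1 + 11600/493.7 = 24.4961
β = √(1 − 1/γ²) = 0.9992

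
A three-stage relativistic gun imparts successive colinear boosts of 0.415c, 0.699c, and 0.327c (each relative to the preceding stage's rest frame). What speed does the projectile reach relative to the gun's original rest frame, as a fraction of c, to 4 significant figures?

Compose boost 2: (0.699 + 0.415)/(1 + 0.699×0.415) = 1.114/1.29008 = 0.863509
Compose boost 3: (0.327 + 0.863509)/(1 + 0.327×0.863509) = 1.19051/1.28237 = 0.9284

u ≈ 0.9284c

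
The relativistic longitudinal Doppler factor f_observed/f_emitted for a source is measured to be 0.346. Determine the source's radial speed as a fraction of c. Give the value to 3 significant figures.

f_obs/f_src = √((1−β)/(1+β)) = 0.346  ⇒  (1−β)/(1+β) = 0.11972
β = |1 − D²|/(1 + D²) = |1 − 0.11972|/(1 + 0.11972) = 0.786

β ≈ 0.786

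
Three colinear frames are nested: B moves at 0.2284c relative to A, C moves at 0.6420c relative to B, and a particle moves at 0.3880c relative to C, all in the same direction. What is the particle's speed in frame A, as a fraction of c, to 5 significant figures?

u ≈ 0.88611c

Compose boost 2: (0.6420 + 0.2284)/(1 + 0.6420×0.2284) = 0.87040/1.146633 = 0.7590922
Compose boost 3: (0.3880 + 0.7590922)/(1 + 0.3880×0.7590922) = 1.147092/1.294528 = 0.88611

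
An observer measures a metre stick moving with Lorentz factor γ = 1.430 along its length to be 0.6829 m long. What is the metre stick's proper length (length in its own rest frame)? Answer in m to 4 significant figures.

γ = 1.430 (given)
L₀ = γL = 1.430 × 0.6829 = 0.9765 m

L₀ ≈ 0.9765 m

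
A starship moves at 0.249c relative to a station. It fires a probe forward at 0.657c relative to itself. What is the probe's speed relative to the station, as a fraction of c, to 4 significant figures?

Relativistic velocity addition: u = (u' + v)/(1 + u'v/c²)
= (0.657 + 0.249)/(1 + 0.657×0.249) = 0.9060/1.16359 = 0.7786

u ≈ 0.7786c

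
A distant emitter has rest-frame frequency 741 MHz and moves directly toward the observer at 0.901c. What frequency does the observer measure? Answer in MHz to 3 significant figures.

f_obs ≈ 3250 MHz

Relativistic Doppler: f_obs = f_src √((1+β)/(1−β))
= 741 × √(1.9010/0.099000) = 741 × 4.3820 = 3250 MHz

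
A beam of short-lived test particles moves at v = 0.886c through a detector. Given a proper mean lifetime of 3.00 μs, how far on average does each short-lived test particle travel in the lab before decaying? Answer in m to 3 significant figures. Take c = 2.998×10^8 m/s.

γ = 1/√(1 − 0.886²) = 2.1566
Dilated lifetime: Δt = γτ₀ = 2.1566 × 3.00 μs = 6.4699 μs
d = vΔt = 0.886c × 6.4699 μs = 2.6562×10^8 m/s × 6.4699×10^-6 s = 1720 m

d ≈ 1720 m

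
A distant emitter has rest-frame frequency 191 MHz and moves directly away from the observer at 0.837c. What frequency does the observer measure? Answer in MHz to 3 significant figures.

Relativistic Doppler: f_obs = f_src √((1−β)/(1+β))
= 191 × √(0.16300/1.8370) = 191 × 0.29788 = 56.9 MHz

f_obs ≈ 56.9 MHz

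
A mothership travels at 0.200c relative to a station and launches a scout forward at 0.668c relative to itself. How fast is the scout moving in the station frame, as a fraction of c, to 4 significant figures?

Compose boost 2: (0.668 + 0.200)/(1 + 0.668×0.200) = 0.8680/1.13360 = 0.7657

u ≈ 0.7657c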